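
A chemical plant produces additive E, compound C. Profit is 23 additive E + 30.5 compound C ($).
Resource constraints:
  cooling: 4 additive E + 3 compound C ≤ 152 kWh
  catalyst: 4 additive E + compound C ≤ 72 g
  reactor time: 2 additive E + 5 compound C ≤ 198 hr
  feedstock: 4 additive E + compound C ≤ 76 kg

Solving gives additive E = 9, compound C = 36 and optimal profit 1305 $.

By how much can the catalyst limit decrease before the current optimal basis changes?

Binding constraints: catalyst, reactor time. The basis is B = [[4,1],[2,5]] with det 18.
Per unit decrease in catalyst, x* moves by d = (-0.2778, 0.1111).
The basis stays optimal until additive E reaches 0; allowable decrease = 32.4 g.

32.4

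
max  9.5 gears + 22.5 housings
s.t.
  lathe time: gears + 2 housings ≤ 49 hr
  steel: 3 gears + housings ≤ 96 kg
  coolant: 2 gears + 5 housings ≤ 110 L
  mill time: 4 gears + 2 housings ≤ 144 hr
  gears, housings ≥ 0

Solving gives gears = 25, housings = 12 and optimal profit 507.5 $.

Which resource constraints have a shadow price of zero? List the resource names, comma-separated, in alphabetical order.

lathe time: 49/49 (binding)
steel: 87/96 (slack 9)
coolant: 110/110 (binding)
mill time: 124/144 (slack 20)
By complementary slackness, a constraint with positive slack has shadow price 0 → mill time, steel.

mill time, steel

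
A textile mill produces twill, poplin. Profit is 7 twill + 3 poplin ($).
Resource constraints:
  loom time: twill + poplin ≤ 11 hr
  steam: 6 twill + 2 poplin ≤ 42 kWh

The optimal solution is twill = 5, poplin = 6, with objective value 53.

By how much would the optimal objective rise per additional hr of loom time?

Both loom time and steam are binding at x*.
The binding rows give the dual system: 1·y_loom time + 6·y_steam = 7 and 1·y_loom time + 2·y_steam = 3.
Solving: y_loom time = 1, y_steam = 1.
Shadow price of loom time = 1.

1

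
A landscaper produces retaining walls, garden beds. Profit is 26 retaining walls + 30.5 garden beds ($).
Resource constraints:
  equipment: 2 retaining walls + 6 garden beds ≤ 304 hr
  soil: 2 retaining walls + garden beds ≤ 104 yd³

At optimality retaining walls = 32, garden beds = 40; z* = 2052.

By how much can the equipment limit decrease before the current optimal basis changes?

Binding constraints: equipment, soil. The basis is B = [[2,6],[2,1]] with det -10.
Per unit decrease in equipment, x* moves by d = (0.1, -0.2).
The basis stays optimal until garden beds reaches 0; allowable decrease = 200 hr.

200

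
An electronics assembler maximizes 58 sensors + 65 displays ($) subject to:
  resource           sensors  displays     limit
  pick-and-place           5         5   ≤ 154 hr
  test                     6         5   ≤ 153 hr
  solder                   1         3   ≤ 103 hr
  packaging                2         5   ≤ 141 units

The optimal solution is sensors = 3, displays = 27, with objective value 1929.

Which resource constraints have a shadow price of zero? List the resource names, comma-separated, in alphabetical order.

pick-and-place, solder

pick-and-place: 150/154 (slack 4)
test: 153/153 (binding)
solder: 84/103 (slack 19)
packaging: 141/141 (binding)
By complementary slackness, a constraint with positive slack has shadow price 0 → pick-and-place, solder.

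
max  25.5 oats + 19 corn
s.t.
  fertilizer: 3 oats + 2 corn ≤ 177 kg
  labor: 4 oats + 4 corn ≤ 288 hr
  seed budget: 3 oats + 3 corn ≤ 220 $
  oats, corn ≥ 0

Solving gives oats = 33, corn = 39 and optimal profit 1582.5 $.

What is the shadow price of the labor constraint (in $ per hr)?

At the optimum: fertilizer uses 177 of 177 (binding); labor uses 288 of 288 (binding); seed budget uses 216 of 220 (slack = 4).
Slack constraints have shadow price 0 (complementary slackness).
The binding rows give the dual system: 3·y_fertilizer + 4·y_labor = 25.5 and 2·y_fertilizer + 4·y_labor = 19.
→ y_fertilizer = 6.5 and y_labor = 1.5.
Shadow price of labor = 1.5.

1.5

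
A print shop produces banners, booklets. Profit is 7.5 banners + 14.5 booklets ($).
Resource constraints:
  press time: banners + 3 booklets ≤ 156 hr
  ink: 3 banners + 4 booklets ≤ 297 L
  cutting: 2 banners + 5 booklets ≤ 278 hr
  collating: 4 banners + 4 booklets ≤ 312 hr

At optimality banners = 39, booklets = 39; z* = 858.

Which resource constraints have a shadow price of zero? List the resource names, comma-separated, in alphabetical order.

press time: 156/156 (binding)
ink: 273/297 (slack 24)
cutting: 273/278 (slack 5)
collating: 312/312 (binding)
By complementary slackness, a constraint with positive slack has shadow price 0 → cutting, ink.

cutting, ink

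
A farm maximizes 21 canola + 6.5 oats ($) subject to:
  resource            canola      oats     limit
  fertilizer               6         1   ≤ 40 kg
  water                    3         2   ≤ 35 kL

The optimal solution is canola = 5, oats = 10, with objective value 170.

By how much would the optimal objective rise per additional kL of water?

At the optimum: fertilizer uses 40 of 40 (binding); water uses 35 of 35 (binding).
The binding rows give the dual system: 6·y_fertilizer + 3·y_water = 21 and 1·y_fertilizer + 2·y_water = 6.5.
This yields shadow prices y_fertilizer = 2.5, y_water = 2.
Shadow price of water = 2.

2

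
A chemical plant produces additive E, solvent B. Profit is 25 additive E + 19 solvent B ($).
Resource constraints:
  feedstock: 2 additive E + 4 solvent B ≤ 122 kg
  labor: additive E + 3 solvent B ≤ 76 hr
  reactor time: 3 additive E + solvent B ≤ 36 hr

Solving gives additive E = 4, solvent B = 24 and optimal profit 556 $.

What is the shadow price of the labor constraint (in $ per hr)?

4

At the optimum: feedstock uses 104 of 122 (slack = 18); labor uses 76 of 76 (binding); reactor time uses 36 of 36 (binding).
By complementary slackness, y = 0 for the non-binding constraint.
From A_Bᵀ y = c: 1·y_labor + 3·y_reactor time = 25; 3·y_labor + 1·y_reactor time = 19.
This yields shadow prices y_labor = 4, y_reactor time = 7.
Shadow price of labor = 4.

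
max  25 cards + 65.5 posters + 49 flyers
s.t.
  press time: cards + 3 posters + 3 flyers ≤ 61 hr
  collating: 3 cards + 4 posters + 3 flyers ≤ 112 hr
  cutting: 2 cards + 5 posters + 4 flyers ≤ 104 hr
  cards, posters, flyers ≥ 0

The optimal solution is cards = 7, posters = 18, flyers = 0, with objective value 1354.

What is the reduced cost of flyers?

-7

Binding: press time and cutting. Non-binding: collating (19 unused).
Since collating is not tight, its dual is 0.
Dual feasibility on the basic columns requires 1·y_press time + 2·y_cutting = 25, 3·y_press time + 5·y_cutting = 65.5.
→ y_press time = 6 and y_cutting = 9.5.
Reduced cost of flyers: c₃ − yᵀa₃ = 49 − (6·3 + 9.5·4) = 49 − 56 = -7.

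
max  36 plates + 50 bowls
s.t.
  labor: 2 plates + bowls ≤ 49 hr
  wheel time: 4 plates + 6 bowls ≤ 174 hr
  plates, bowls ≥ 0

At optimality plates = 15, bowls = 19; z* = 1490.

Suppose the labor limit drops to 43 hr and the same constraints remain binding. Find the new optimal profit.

1478

Both labor and wheel time are binding at x*.
The binding rows give the dual system: 2·y_labor + 4·y_wheel time = 36 and 1·y_labor + 6·y_wheel time = 50.
Solving: y_labor = 2, y_wheel time = 8.
Δz = y_labor·Δb = 2 × (-6) = -12, so new z* = 1490 − 12 = 1478.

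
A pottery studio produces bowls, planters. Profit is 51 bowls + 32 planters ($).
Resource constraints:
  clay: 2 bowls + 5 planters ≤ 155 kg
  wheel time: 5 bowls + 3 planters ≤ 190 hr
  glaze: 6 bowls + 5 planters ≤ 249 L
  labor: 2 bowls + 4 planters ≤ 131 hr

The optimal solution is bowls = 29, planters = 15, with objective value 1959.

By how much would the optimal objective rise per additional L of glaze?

Binding: wheel time and glaze. Non-binding: clay (22 unused), labor (13 unused).
Since clay, labor are not tight, their duals are 0.
From A_Bᵀ y = c: 5·y_wheel time + 6·y_glaze = 51; 3·y_wheel time + 5·y_glaze = 32.
Solving: y_wheel time = 9, y_glaze = 1.
Shadow price of glaze = 1.

1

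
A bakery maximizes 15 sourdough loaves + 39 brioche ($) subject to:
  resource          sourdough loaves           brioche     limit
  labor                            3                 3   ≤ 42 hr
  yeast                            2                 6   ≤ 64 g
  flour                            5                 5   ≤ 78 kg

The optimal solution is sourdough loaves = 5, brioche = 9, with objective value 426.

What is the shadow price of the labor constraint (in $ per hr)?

1

At the optimum: labor uses 42 of 42 (binding); yeast uses 64 of 64 (binding); flour uses 70 of 78 (slack = 8).
By complementary slackness, y = 0 for the non-binding constraint.
Dual feasibility on the basic columns requires 3·y_labor + 2·y_yeast = 15, 3·y_labor + 6·y_yeast = 39.
Solving: y_labor = 1, y_yeast = 6.
Shadow price of labor = 1.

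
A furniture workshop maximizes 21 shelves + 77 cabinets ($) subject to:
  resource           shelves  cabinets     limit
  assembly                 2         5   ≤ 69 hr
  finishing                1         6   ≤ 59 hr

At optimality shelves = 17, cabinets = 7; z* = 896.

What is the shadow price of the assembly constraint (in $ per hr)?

7

At the optimum: assembly uses 69 of 69 (binding); finishing uses 59 of 59 (binding).
The binding rows give the dual system: 2·y_assembly + 1·y_finishing = 21 and 5·y_assembly + 6·y_finishing = 77.
Solving: y_assembly = 7, y_finishing = 7.
Shadow price of assembly = 7.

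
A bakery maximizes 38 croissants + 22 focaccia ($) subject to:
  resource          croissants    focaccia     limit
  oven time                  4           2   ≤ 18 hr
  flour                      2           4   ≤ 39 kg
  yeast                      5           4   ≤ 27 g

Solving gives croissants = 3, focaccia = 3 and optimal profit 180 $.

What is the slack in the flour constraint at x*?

21

flour used = 2·3 + 4·3 = 18; slack = 39 − 18 = 21.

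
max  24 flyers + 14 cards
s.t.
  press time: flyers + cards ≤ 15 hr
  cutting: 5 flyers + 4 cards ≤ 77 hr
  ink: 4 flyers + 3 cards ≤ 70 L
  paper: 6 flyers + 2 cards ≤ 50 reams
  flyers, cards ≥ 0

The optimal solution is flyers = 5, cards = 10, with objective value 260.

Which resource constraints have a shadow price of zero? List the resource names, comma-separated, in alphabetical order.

press time: 15/15 (binding)
cutting: 65/77 (slack 12)
ink: 50/70 (slack 20)
paper: 50/50 (binding)
By complementary slackness, a constraint with positive slack has shadow price 0 → cutting, ink.

cutting, ink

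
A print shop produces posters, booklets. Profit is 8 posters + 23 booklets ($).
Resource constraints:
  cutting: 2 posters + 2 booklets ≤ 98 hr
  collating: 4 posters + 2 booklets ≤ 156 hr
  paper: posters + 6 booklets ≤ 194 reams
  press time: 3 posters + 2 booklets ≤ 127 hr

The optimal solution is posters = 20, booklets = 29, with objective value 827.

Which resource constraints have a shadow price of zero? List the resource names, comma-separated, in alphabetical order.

cutting: 98/98 (binding)
collating: 138/156 (slack 18)
paper: 194/194 (binding)
press time: 118/127 (slack 9)
By complementary slackness, a constraint with positive slack has shadow price 0 → collating, press time.

collating, press time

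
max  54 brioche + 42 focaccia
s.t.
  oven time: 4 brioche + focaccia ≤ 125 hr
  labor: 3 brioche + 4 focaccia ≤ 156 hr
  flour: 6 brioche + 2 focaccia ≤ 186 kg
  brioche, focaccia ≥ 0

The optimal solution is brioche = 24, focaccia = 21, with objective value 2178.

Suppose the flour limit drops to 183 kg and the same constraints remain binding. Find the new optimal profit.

2163

At the optimum: oven time uses 117 of 125 (slack = 8); labor uses 156 of 156 (binding); flour uses 186 of 186 (binding).
Slack constraints have shadow price 0 (complementary slackness).
The binding rows give the dual system: 3·y_labor + 6·y_flour = 54 and 4·y_labor + 2·y_flour = 42.
Solving: y_labor = 8, y_flour = 5.
Δz = y_flour·Δb = 5 × (-3) = -15, so new z* = 2178 − 15 = 2163.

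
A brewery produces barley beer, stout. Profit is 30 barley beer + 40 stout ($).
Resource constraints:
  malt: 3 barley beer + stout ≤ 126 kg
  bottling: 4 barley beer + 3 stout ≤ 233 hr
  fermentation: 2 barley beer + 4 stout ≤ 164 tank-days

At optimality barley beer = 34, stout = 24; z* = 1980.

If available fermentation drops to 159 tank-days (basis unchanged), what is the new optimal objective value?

Check each constraint at x*: malt 126/126 (tight); bottling 208/233 (slack 25); fermentation 164/164 (tight).
Slack constraints have shadow price 0 (complementary slackness).
From A_Bᵀ y = c: 3·y_malt + 2·y_fermentation = 30; 1·y_malt + 4·y_fermentation = 40.
Solving: y_malt = 4, y_fermentation = 9.
Δz = y_fermentation·Δb = 9 × (-5) = -45, so new z* = 1980 − 45 = 1935.

1935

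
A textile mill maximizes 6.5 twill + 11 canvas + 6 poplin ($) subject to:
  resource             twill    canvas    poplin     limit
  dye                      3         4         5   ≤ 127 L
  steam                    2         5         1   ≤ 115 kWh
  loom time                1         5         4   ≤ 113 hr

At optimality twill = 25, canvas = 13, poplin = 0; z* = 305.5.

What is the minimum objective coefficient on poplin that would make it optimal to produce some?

8.5

At the optimum: dye uses 127 of 127 (binding); steam uses 115 of 115 (binding); loom time uses 90 of 113 (slack = 23).
By complementary slackness, y = 0 for the non-binding constraint.
Dual feasibility on the basic columns requires 3·y_dye + 2·y_steam = 6.5, 4·y_dye + 5·y_steam = 11.
→ y_dye = 1.5 and y_steam = 1.
poplin enters the basis when its profit ≥ yᵀa₃ = 1.5·5 + 1·1 = 8.5.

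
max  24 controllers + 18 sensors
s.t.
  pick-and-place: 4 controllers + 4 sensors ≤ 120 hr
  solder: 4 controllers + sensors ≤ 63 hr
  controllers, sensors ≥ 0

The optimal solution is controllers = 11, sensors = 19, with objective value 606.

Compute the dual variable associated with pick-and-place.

At the optimum: pick-and-place uses 120 of 120 (binding); solder uses 63 of 63 (binding).
The binding rows give the dual system: 4·y_pick-and-place + 4·y_solder = 24 and 4·y_pick-and-place + 1·y_solder = 18.
Solving: y_pick-and-place = 4, y_solder = 2.
Shadow price of pick-and-place = 4.

4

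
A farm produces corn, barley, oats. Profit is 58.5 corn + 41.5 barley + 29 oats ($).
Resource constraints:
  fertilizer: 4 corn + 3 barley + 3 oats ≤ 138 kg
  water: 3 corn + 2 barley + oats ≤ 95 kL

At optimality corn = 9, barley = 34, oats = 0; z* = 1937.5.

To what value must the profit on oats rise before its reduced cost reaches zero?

Both fertilizer and water are binding at x*.
From A_Bᵀ y = c: 4·y_fertilizer + 3·y_water = 58.5; 3·y_fertilizer + 2·y_water = 41.5.
Solving: y_fertilizer = 7.5, y_water = 9.5.
oats enters the basis when its profit ≥ yᵀa₃ = 7.5·3 + 9.5·1 = 32.

32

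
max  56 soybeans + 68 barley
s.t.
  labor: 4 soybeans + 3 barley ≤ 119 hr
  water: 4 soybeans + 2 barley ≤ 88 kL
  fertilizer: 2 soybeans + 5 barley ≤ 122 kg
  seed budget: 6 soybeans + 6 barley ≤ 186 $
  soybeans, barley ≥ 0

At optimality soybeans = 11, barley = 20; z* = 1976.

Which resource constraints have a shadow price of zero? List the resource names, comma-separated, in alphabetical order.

labor: 104/119 (slack 15)
water: 84/88 (slack 4)
fertilizer: 122/122 (binding)
seed budget: 186/186 (binding)
By complementary slackness, a constraint with positive slack has shadow price 0 → labor, water.

labor, water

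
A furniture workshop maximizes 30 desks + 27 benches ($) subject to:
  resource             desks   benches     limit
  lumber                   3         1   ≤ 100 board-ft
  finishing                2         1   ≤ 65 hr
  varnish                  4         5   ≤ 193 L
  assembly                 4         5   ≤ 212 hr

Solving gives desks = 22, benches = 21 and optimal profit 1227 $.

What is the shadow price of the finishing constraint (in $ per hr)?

Binding: finishing and varnish. Non-binding: lumber (13 unused), assembly (19 unused).
By complementary slackness, y = 0 for the non-binding constraints.
Dual feasibility on the basic columns requires 2·y_finishing + 4·y_varnish = 30, 1·y_finishing + 5·y_varnish = 27.
Solving: y_finishing = 7, y_varnish = 4.
Shadow price of finishing = 7.

7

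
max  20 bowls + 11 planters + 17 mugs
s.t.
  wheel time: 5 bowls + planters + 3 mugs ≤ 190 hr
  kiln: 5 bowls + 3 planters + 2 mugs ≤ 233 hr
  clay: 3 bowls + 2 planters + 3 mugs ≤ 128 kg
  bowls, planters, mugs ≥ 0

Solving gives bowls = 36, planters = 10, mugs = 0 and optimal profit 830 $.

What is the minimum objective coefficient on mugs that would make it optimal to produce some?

Binding: wheel time and clay. Non-binding: kiln (23 unused).
Since kiln is not tight, its dual is 0.
From A_Bᵀ y = c: 5·y_wheel time + 3·y_clay = 20; 1·y_wheel time + 2·y_clay = 11.
→ y_wheel time = 1 and y_clay = 5.
mugs enters the basis when its profit ≥ yᵀa₃ = 1·3 + 5·3 = 18.

18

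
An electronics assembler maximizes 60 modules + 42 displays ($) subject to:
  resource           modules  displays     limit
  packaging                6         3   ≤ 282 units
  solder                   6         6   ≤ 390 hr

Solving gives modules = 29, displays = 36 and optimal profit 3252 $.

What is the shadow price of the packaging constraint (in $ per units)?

At the optimum: packaging uses 282 of 282 (binding); solder uses 390 of 390 (binding).
Dual feasibility on the basic columns requires 6·y_packaging + 6·y_solder = 60, 3·y_packaging + 6·y_solder = 42.
→ y_packaging = 6 and y_solder = 4.
Shadow price of packaging = 6.

6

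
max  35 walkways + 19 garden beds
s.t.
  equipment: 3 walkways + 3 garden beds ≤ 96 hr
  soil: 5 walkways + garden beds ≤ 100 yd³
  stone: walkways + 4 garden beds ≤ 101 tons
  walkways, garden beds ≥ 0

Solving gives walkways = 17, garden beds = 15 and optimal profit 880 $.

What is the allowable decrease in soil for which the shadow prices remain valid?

Binding constraints: equipment, soil. The basis is B = [[3,3],[5,1]] with det -12.
Per unit decrease in soil, x* moves by d = (-0.25, 0.25).
The basis stays optimal until stone becomes binding; allowable decrease = 32 yd³.

32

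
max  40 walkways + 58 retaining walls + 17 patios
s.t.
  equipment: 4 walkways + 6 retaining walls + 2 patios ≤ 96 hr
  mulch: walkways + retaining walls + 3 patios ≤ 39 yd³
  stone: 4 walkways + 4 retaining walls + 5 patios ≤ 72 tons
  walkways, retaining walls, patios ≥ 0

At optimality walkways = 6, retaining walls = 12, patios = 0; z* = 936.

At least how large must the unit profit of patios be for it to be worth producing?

23

Check each constraint at x*: equipment 96/96 (tight); mulch 18/39 (slack 21); stone 72/72 (tight).
Slack constraints have shadow price 0 (complementary slackness).
From A_Bᵀ y = c: 4·y_equipment + 4·y_stone = 40; 6·y_equipment + 4·y_stone = 58.
→ y_equipment = 9 and y_stone = 1.
patios enters the basis when its profit ≥ yᵀa₃ = 9·2 + 1·5 = 23.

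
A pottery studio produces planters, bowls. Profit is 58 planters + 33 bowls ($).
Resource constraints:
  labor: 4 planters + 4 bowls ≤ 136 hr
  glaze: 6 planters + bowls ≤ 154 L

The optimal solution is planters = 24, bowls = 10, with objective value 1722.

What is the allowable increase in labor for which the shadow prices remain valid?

480

Binding constraints: labor, glaze. The basis is B = [[4,4],[6,1]] with det -20.
Per unit increase in labor, x* moves by d = (-0.05, 0.3).
The basis stays optimal until planters reaches 0; allowable increase = 480 hr.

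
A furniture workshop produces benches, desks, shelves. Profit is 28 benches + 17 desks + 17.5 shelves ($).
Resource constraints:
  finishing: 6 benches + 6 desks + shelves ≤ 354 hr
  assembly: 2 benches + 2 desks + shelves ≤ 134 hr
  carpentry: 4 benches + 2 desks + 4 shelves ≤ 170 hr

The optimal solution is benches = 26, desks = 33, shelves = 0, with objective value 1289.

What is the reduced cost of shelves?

At the optimum: finishing uses 354 of 354 (binding); assembly uses 118 of 134 (slack = 16); carpentry uses 170 of 170 (binding).
By complementary slackness, y = 0 for the non-binding constraint.
From A_Bᵀ y = c: 6·y_finishing + 4·y_carpentry = 28; 6·y_finishing + 2·y_carpentry = 17.
→ y_finishing = 1 and y_carpentry = 5.5.
Reduced cost of shelves: c₃ − yᵀa₃ = 17.5 − (1·1 + 5.5·4) = 17.5 − 23 = -5.5.

-5.5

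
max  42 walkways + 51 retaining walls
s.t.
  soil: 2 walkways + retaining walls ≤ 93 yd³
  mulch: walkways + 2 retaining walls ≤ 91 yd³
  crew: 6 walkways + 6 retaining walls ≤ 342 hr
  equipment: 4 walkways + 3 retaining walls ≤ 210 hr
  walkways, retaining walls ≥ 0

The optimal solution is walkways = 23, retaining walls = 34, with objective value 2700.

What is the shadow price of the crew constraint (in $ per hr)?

5.5

Binding: mulch and crew. Non-binding: soil (13 unused), equipment (16 unused).
By complementary slackness, y = 0 for the non-binding constraints.
From A_Bᵀ y = c: 1·y_mulch + 6·y_crew = 42; 2·y_mulch + 6·y_crew = 51.
→ y_mulch = 9 and y_crew = 5.5.
Shadow price of crew = 5.5.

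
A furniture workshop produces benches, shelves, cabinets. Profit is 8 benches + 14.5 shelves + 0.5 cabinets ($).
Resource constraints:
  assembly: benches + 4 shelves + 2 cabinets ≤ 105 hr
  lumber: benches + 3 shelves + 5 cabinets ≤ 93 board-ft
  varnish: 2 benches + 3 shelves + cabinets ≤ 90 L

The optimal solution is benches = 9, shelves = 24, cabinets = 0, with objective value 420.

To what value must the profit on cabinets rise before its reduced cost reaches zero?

Binding: assembly and varnish. Non-binding: lumber (12 unused).
Since lumber is not tight, its dual is 0.
Dual feasibility on the basic columns requires 1·y_assembly + 2·y_varnish = 8, 4·y_assembly + 3·y_varnish = 14.5.
Solving: y_assembly = 1, y_varnish = 3.5.
cabinets enters the basis when its profit ≥ yᵀa₃ = 1·2 + 3.5·1 = 5.5.

5.5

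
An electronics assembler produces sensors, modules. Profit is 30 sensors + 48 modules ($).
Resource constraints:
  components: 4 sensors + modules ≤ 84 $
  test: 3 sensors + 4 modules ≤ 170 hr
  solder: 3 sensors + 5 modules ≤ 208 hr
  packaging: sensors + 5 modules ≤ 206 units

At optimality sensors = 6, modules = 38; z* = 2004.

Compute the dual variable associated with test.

At the optimum: components uses 62 of 84 (slack = 22); test uses 170 of 170 (binding); solder uses 208 of 208 (binding); packaging uses 196 of 206 (slack = 10).
By complementary slackness, y = 0 for the non-binding constraints.
Dual feasibility on the basic columns requires 3·y_test + 3·y_solder = 30, 4·y_test + 5·y_solder = 48.
Solving: y_test = 2, y_solder = 8.
Shadow price of test = 2.

2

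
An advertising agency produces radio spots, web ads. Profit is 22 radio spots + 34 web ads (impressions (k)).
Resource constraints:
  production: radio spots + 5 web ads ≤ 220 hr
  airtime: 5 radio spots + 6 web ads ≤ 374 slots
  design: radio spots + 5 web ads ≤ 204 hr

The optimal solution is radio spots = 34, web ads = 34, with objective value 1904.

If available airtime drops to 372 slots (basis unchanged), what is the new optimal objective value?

1896

At the optimum: production uses 204 of 220 (slack = 16); airtime uses 374 of 374 (binding); design uses 204 of 204 (binding).
Since production is not tight, its dual is 0.
Dual feasibility on the basic columns requires 5·y_airtime + 1·y_design = 22, 6·y_airtime + 5·y_design = 34.
Solving: y_airtime = 4, y_design = 2.
Δz = y_airtime·Δb = 4 × (-2) = -8, so new z* = 1904 − 8 = 1896.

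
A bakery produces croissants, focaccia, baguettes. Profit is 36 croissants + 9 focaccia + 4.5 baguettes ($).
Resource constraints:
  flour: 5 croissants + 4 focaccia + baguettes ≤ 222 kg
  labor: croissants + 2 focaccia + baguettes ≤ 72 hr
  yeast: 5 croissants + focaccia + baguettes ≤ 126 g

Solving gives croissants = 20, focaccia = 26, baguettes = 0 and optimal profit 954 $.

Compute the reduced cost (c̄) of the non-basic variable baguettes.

-3.5

Binding: labor and yeast. Non-binding: flour (18 unused).
Since flour is not tight, its dual is 0.
Dual feasibility on the basic columns requires 1·y_labor + 5·y_yeast = 36, 2·y_labor + 1·y_yeast = 9.
Solving: y_labor = 1, y_yeast = 7.
Reduced cost of baguettes: c₃ − yᵀa₃ = 4.5 − (1·1 + 7·1) = 4.5 − 8 = -3.5.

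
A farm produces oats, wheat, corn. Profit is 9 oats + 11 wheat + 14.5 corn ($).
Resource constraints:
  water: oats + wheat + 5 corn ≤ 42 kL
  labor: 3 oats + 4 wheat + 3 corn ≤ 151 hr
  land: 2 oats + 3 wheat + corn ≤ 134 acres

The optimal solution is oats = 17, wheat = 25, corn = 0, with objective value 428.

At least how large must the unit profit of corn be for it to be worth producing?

Binding: water and labor. Non-binding: land (25 unused).
By complementary slackness, y = 0 for the non-binding constraint.
From A_Bᵀ y = c: 1·y_water + 3·y_labor = 9; 1·y_water + 4·y_labor = 11.
This yields shadow prices y_water = 3, y_labor = 2.
corn enters the basis when its profit ≥ yᵀa₃ = 3·5 + 2·3 = 21.

21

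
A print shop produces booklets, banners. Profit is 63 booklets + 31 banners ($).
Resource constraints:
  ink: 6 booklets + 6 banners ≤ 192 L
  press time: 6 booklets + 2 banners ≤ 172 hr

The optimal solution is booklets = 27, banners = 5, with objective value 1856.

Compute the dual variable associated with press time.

8

Both ink and press time are binding at x*.
The binding rows give the dual system: 6·y_ink + 6·y_press time = 63 and 6·y_ink + 2·y_press time = 31.
This yields shadow prices y_ink = 2.5, y_press time = 8.
Shadow price of press time = 8.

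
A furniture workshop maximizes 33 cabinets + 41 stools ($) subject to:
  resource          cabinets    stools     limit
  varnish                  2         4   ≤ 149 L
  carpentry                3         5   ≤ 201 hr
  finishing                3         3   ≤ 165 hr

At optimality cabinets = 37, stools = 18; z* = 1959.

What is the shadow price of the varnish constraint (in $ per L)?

0

At the optimum: varnish uses 146 of 149 (slack = 3); carpentry uses 201 of 201 (binding); finishing uses 165 of 165 (binding).
By complementary slackness, y = 0 for the non-binding constraint.
Dual feasibility on the basic columns requires 3·y_carpentry + 3·y_finishing = 33, 5·y_carpentry + 3·y_finishing = 41.
→ y_carpentry = 4 and y_finishing = 7.
Shadow price of varnish = 0.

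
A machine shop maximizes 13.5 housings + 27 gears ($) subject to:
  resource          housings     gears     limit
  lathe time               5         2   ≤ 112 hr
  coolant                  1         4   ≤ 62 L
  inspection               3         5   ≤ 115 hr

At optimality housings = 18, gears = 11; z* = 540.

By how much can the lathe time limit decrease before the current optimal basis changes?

81

Binding constraints: lathe time, coolant. The basis is B = [[5,2],[1,4]] with det 18.
Per unit decrease in lathe time, x* moves by d = (-0.2222, 0.0556).
The basis stays optimal until housings reaches 0; allowable decrease = 81 hr.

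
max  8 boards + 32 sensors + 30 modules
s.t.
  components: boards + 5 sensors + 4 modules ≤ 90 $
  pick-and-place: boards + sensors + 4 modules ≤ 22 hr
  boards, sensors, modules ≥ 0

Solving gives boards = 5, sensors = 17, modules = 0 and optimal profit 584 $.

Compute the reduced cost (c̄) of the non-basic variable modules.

-2

At the optimum: components uses 90 of 90 (binding); pick-and-place uses 22 of 22 (binding).
Dual feasibility on the basic columns requires 1·y_components + 1·y_pick-and-place = 8, 5·y_components + 1·y_pick-and-place = 32.
→ y_components = 6 and y_pick-and-place = 2.
Reduced cost of modules: c₃ − yᵀa₃ = 30 − (6·4 + 2·4) = 30 − 32 = -2.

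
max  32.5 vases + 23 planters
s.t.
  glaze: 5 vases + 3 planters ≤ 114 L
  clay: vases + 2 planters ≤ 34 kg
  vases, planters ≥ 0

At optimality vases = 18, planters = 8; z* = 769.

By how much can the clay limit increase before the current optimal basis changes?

Binding constraints: glaze, clay. The basis is B = [[5,3],[1,2]] with det 7.
Per unit increase in clay, x* moves by d = (-0.4286, 0.7143).
The basis stays optimal until vases reaches 0; allowable increase = 42 kg.

42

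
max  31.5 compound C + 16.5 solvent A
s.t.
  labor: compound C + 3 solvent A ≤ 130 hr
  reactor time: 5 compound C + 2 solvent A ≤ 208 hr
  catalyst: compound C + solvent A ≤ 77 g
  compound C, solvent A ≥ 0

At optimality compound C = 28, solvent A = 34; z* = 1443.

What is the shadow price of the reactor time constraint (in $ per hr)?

At the optimum: labor uses 130 of 130 (binding); reactor time uses 208 of 208 (binding); catalyst uses 62 of 77 (slack = 15).
By complementary slackness, y = 0 for the non-binding constraint.
From A_Bᵀ y = c: 1·y_labor + 5·y_reactor time = 31.5; 3·y_labor + 2·y_reactor time = 16.5.
Solving: y_labor = 1.5, y_reactor time = 6.
Shadow price of reactor time = 6.

6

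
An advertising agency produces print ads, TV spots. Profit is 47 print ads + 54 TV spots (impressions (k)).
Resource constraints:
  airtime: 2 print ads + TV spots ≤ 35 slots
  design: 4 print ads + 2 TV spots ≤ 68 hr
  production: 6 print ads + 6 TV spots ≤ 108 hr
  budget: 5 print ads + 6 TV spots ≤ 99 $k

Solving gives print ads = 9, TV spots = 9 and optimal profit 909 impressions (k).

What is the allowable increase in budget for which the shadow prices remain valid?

Binding constraints: production, budget. The basis is B = [[6,6],[5,6]] with det 6.
Per unit increase in budget, x* moves by d = (-1, 1).
The basis stays optimal until print ads reaches 0; allowable increase = 9 $k.

9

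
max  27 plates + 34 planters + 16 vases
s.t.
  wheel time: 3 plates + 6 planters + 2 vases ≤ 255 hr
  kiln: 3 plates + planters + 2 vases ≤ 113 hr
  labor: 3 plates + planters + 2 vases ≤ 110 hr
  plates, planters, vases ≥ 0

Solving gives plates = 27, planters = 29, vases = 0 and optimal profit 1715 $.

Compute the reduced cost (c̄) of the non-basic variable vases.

Binding: wheel time and labor. Non-binding: kiln (3 unused).
By complementary slackness, y = 0 for the non-binding constraint.
From A_Bᵀ y = c: 3·y_wheel time + 3·y_labor = 27; 6·y_wheel time + 1·y_labor = 34.
This yields shadow prices y_wheel time = 5, y_labor = 4.
Reduced cost of vases: c₃ − yᵀa₃ = 16 − (5·2 + 4·2) = 16 − 18 = -2.

-2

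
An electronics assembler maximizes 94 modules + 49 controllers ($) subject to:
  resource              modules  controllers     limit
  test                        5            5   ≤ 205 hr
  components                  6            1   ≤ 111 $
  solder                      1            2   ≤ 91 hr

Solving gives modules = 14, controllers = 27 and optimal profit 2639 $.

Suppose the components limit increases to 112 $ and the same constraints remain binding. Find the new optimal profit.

2648

At the optimum: test uses 205 of 205 (binding); components uses 111 of 111 (binding); solder uses 68 of 91 (slack = 23).
Slack constraints have shadow price 0 (complementary slackness).
From A_Bᵀ y = c: 5·y_test + 6·y_components = 94; 5·y_test + 1·y_components = 49.
Solving: y_test = 8, y_components = 9.
Δz = y_components·Δb = 9 × (1) = 9, so new z* = 2639 + 9 = 2648.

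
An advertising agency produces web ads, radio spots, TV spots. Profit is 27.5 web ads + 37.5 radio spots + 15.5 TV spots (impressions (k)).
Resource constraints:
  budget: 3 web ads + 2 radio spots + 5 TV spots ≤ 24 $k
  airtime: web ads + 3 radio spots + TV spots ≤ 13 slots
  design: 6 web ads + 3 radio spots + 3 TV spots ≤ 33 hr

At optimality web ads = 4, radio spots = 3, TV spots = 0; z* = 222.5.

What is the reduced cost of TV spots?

-3

Binding: airtime and design. Non-binding: budget (6 unused).
Slack constraints have shadow price 0 (complementary slackness).
Dual feasibility on the basic columns requires 1·y_airtime + 6·y_design = 27.5, 3·y_airtime + 3·y_design = 37.5.
This yields shadow prices y_airtime = 9.5, y_design = 3.
Reduced cost of TV spots: c₃ − yᵀa₃ = 15.5 − (9.5·1 + 3·3) = 15.5 − 18.5 = -3.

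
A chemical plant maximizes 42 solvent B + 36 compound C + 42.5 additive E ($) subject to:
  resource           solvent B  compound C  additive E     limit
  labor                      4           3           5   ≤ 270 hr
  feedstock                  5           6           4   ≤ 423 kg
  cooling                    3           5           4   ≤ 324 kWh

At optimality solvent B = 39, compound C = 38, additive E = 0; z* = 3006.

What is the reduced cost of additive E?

-5.5

Check each constraint at x*: labor 270/270 (tight); feedstock 423/423 (tight); cooling 307/324 (slack 17).
By complementary slackness, y = 0 for the non-binding constraint.
Dual feasibility on the basic columns requires 4·y_labor + 5·y_feedstock = 42, 3·y_labor + 6·y_feedstock = 36.
Solving: y_labor = 8, y_feedstock = 2.
Reduced cost of additive E: c₃ − yᵀa₃ = 42.5 − (8·5 + 2·4) = 42.5 − 48 = -5.5.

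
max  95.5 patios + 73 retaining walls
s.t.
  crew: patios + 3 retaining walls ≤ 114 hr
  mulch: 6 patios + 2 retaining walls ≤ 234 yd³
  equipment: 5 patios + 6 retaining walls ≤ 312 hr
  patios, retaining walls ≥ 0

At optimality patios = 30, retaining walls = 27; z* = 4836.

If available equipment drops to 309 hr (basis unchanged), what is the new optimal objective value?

4807.5

Check each constraint at x*: crew 111/114 (slack 3); mulch 234/234 (tight); equipment 312/312 (tight).
Since crew is not tight, its dual is 0.
The binding rows give the dual system: 6·y_mulch + 5·y_equipment = 95.5 and 2·y_mulch + 6·y_equipment = 73.
→ y_mulch = 8 and y_equipment = 9.5.
Δz = y_equipment·Δb = 9.5 × (-3) = -28.5, so new z* = 4836 − 28.5 = 4807.5.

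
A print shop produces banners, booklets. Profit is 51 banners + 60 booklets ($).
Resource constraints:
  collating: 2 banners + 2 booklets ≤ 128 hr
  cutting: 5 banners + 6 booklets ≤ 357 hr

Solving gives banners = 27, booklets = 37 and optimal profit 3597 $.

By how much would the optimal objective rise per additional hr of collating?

Check each constraint at x*: collating 128/128 (tight); cutting 357/357 (tight).
From A_Bᵀ y = c: 2·y_collating + 5·y_cutting = 51; 2·y_collating + 6·y_cutting = 60.
→ y_collating = 3 and y_cutting = 9.
Shadow price of collating = 3.

3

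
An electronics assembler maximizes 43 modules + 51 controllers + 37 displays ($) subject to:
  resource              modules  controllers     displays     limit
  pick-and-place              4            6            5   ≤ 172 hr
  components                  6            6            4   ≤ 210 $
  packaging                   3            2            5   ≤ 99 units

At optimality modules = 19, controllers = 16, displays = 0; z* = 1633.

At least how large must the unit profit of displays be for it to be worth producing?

38

Check each constraint at x*: pick-and-place 172/172 (tight); components 210/210 (tight); packaging 89/99 (slack 10).
Since packaging is not tight, its dual is 0.
The binding rows give the dual system: 4·y_pick-and-place + 6·y_components = 43 and 6·y_pick-and-place + 6·y_components = 51.
This yields shadow prices y_pick-and-place = 4, y_components = 4.5.
displays enters the basis when its profit ≥ yᵀa₃ = 4·5 + 4.5·4 = 38.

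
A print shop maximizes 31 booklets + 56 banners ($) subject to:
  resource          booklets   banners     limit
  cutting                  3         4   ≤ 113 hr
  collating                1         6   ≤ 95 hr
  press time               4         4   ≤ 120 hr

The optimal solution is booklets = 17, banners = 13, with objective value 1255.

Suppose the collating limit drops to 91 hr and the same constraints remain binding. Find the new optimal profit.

1235

At the optimum: cutting uses 103 of 113 (slack = 10); collating uses 95 of 95 (binding); press time uses 120 of 120 (binding).
By complementary slackness, y = 0 for the non-binding constraint.
From A_Bᵀ y = c: 1·y_collating + 4·y_press time = 31; 6·y_collating + 4·y_press time = 56.
Solving: y_collating = 5, y_press time = 6.5.
Δz = y_collating·Δb = 5 × (-4) = -20, so new z* = 1255 − 20 = 1235.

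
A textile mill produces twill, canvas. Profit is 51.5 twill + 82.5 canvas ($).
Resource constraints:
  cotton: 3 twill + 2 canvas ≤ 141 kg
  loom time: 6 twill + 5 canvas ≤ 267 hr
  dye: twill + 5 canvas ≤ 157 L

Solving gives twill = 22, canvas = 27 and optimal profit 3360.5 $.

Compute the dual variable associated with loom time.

7

Binding: loom time and dye. Non-binding: cotton (21 unused).
By complementary slackness, y = 0 for the non-binding constraint.
The binding rows give the dual system: 6·y_loom time + 1·y_dye = 51.5 and 5·y_loom time + 5·y_dye = 82.5.
→ y_loom time = 7 and y_dye = 9.5.
Shadow price of loom time = 7.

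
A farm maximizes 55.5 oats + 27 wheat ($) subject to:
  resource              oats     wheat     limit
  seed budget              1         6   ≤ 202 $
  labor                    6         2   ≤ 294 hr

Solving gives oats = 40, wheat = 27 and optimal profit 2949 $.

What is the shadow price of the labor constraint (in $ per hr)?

9

At the optimum: seed budget uses 202 of 202 (binding); labor uses 294 of 294 (binding).
The binding rows give the dual system: 1·y_seed budget + 6·y_labor = 55.5 and 6·y_seed budget + 2·y_labor = 27.
This yields shadow prices y_seed budget = 1.5, y_labor = 9.
Shadow price of labor = 9.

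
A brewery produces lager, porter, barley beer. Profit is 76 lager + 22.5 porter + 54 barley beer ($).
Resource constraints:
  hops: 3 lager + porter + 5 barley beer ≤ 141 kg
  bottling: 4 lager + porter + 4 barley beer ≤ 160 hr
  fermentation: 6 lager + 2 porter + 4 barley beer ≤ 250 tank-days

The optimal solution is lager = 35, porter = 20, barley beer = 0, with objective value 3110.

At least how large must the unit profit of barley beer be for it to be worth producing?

62

At the optimum: hops uses 125 of 141 (slack = 16); bottling uses 160 of 160 (binding); fermentation uses 250 of 250 (binding).
Slack constraints have shadow price 0 (complementary slackness).
From A_Bᵀ y = c: 4·y_bottling + 6·y_fermentation = 76; 1·y_bottling + 2·y_fermentation = 22.5.
This yields shadow prices y_bottling = 8.5, y_fermentation = 7.
barley beer enters the basis when its profit ≥ yᵀa₃ = 8.5·4 + 7·4 = 62.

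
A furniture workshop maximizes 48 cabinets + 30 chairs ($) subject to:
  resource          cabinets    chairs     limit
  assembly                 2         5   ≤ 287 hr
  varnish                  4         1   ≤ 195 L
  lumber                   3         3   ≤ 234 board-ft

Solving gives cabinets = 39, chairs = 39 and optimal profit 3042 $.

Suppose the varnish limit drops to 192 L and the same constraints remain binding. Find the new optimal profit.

3024

Check each constraint at x*: assembly 273/287 (slack 14); varnish 195/195 (tight); lumber 234/234 (tight).
Slack constraints have shadow price 0 (complementary slackness).
From A_Bᵀ y = c: 4·y_varnish + 3·y_lumber = 48; 1·y_varnish + 3·y_lumber = 30.
→ y_varnish = 6 and y_lumber = 8.
Δz = y_varnish·Δb = 6 × (-3) = -18, so new z* = 3042 − 18 = 3024.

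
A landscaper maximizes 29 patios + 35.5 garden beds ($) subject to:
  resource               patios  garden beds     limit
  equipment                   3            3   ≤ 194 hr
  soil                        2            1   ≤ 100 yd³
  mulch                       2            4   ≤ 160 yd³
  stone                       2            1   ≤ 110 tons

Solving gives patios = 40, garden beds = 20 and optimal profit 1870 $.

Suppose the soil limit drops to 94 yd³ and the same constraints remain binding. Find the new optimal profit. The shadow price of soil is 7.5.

Δb = -6, so new z* = 1870 + (7.5)·(-6) = 1870 − 45 = 1825.

1825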